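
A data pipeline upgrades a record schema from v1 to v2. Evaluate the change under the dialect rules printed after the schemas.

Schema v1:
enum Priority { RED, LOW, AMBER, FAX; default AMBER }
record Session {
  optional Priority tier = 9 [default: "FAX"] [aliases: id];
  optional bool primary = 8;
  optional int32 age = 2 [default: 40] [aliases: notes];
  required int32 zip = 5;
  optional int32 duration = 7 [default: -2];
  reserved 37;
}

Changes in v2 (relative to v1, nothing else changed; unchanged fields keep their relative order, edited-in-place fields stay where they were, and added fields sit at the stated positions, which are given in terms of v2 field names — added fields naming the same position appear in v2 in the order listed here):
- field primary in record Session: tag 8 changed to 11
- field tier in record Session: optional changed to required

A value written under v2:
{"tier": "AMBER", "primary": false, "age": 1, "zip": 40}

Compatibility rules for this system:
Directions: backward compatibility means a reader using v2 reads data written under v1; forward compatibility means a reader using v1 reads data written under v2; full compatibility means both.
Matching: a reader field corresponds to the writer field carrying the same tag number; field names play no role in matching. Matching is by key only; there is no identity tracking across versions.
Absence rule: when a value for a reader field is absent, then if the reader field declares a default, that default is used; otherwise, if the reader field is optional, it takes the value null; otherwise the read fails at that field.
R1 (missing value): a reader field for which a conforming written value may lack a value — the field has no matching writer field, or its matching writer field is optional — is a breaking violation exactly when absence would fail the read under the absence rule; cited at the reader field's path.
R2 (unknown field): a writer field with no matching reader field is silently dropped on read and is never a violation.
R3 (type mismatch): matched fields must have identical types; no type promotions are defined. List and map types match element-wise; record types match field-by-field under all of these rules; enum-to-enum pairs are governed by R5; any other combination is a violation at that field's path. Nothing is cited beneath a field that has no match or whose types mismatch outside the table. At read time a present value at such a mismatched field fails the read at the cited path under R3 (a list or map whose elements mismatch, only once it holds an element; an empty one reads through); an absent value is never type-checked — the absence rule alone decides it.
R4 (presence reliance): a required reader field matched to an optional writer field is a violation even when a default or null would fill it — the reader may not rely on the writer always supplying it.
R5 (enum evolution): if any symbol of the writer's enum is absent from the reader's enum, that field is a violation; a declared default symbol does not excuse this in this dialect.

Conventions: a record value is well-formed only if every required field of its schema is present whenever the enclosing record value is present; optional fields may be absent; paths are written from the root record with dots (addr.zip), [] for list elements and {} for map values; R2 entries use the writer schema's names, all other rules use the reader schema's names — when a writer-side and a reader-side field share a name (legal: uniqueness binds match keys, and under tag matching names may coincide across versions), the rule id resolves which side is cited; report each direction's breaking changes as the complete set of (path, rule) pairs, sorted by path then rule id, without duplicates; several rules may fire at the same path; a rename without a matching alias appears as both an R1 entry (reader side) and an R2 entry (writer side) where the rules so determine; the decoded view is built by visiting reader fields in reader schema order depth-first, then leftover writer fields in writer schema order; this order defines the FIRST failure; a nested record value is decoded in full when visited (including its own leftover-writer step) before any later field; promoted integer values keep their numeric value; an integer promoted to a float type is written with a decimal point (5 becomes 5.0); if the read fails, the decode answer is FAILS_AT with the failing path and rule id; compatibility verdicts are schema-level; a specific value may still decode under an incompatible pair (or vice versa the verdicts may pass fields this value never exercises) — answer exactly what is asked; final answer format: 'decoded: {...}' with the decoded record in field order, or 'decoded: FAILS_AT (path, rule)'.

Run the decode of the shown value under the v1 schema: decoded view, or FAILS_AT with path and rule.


in Session below, arrows point writer -> reader
migrating the Session value to v1:
  tier := "AMBER"
  primary := null (missing; optional => null)
  age := 1
  zip := 40
  duration := -2 (missing; default applied)
  writer primary: no reader field; dropped
  => decoded: {"tier": "AMBER", "primary": null, "age": 1, "zip": 40, "duration": -2}
ruling out the remaining Session differences:
  field tier in record Session: optional changed to required -> schema-level compatibility only; this Session value's decode is unchanged

decoded: {"tier": "AMBER", "primary": null, "age": 1, "zip": 40, "duration": -2}


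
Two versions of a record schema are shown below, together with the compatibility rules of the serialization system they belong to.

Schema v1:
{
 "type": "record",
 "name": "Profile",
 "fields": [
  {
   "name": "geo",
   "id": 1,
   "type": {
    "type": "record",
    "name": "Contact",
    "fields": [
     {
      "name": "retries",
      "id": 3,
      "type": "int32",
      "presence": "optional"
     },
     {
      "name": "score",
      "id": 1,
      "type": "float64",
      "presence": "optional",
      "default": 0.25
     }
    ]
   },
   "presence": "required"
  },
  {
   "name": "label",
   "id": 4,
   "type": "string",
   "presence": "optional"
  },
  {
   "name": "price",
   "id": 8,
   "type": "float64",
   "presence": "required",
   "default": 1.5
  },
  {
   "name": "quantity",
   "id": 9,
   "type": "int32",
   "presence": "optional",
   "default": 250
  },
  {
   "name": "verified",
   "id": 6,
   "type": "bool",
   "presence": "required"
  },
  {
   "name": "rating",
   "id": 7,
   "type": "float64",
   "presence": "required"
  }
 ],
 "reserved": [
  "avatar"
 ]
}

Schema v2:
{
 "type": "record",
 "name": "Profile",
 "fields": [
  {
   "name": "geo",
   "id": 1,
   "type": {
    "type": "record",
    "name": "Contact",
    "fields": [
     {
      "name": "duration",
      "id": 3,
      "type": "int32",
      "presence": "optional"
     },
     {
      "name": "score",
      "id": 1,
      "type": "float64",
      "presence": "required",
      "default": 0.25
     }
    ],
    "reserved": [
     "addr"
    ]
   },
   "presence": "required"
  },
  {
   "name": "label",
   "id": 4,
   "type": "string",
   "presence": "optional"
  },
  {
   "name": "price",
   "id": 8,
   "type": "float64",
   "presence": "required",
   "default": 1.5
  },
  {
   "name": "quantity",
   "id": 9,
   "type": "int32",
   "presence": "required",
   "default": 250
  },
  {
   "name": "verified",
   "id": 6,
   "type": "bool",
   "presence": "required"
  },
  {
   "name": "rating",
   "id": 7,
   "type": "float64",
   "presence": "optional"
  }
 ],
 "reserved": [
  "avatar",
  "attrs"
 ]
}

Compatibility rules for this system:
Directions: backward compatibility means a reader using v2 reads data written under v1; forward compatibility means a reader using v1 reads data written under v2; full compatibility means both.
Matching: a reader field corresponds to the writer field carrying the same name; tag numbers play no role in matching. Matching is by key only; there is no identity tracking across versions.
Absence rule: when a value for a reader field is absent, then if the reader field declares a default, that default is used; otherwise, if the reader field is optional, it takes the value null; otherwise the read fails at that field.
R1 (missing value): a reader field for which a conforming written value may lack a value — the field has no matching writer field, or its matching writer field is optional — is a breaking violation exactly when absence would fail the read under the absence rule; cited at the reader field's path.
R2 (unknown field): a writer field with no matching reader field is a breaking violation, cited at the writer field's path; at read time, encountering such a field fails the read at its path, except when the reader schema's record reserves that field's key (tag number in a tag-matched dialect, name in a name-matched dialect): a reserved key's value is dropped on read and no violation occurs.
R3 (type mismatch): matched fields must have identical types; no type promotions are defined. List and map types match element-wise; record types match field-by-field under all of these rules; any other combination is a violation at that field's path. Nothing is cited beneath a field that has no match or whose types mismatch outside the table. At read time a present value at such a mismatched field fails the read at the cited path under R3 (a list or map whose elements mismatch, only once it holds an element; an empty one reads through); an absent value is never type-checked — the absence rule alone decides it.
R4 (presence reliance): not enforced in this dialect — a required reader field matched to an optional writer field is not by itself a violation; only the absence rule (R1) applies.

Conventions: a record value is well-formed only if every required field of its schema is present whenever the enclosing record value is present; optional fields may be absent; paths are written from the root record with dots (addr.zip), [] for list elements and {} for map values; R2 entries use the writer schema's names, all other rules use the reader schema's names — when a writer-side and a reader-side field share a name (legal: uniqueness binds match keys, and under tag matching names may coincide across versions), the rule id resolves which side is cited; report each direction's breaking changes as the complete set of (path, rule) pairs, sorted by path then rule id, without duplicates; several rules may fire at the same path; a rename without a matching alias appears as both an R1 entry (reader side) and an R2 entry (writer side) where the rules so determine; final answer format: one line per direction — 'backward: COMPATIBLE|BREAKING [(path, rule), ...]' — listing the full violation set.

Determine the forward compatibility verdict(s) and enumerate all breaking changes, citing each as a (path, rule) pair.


forward: BREAKING [(geo.duration, R2), (rating, R1)]

the writer's type comes first in each Profile pair
checking forward for Profile: reader v1 against writer v2:
  geo: paired with writer geo (Contact -> Contact; writer required)
  label: paired with writer label (string -> string; writer optional)
  price: paired with writer price (float64 -> float64; writer required)
  quantity: paired with writer quantity (int32 -> int32; writer required)
  verified: paired with writer verified (bool -> bool; writer required)
  rating: paired with writer rating (float64 -> float64; writer optional)
  geo.retries: no writer match
  geo.score: paired with writer geo.score (float64 -> float64; writer required)
  writer field geo.duration has no reader counterpart
  rule R2 violated at geo.duration
  rule R1 violated at rating
  => forward verdict for Profile: BREAKING, 2 violation(s)
ruling out the remaining Profile differences:
  field score in record Contact: optional changed to required -> triggers nothing under Profile's printed rules — same verdict
  field quantity in record Profile: optional changed to required -> triggers nothing under Profile's printed rules — same verdict


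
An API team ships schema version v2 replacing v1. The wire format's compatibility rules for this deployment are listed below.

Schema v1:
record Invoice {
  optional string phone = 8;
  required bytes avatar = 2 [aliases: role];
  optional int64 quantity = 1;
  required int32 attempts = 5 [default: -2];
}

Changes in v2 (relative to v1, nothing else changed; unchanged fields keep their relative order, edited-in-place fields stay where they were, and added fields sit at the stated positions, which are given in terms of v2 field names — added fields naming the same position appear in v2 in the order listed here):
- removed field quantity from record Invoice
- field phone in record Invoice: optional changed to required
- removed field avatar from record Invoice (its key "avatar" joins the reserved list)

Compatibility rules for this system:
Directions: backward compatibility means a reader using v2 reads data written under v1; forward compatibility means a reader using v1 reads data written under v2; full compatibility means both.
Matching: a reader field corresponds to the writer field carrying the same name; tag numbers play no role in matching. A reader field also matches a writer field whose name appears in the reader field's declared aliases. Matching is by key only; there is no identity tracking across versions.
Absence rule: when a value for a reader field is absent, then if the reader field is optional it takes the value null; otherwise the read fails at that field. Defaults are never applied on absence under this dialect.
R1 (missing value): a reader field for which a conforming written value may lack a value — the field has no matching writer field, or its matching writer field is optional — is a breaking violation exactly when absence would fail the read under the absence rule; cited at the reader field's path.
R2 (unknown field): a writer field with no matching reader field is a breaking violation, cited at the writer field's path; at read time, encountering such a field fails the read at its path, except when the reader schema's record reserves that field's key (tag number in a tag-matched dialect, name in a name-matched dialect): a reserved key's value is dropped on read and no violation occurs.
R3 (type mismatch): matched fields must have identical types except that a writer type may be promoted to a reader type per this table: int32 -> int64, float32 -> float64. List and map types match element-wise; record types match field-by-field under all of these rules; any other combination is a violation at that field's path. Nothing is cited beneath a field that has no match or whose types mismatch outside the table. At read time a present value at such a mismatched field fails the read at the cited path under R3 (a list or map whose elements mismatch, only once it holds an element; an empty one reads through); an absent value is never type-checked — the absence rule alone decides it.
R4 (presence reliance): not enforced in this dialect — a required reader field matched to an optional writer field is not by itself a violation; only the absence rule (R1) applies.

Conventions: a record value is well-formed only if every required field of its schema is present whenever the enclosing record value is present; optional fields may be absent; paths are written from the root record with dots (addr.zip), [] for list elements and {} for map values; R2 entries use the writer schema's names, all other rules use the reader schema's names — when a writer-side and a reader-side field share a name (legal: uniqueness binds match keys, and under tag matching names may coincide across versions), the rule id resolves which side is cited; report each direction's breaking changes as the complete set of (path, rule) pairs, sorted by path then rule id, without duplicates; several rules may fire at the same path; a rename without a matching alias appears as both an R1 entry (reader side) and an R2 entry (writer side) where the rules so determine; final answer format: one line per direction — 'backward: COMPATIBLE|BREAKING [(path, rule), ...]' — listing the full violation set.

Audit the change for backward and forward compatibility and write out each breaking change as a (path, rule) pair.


backward: BREAKING [(phone, R1), (quantity, R2)]; forward: BREAKING [(avatar, R1)]

in Invoice below, arrows point writer -> reader
checking backward for Invoice: reader v2 against writer v1:
  string -> string, writer optional: phone aligns to phone
  int32 -> int32, writer required: attempts aligns to attempts
  writer field avatar has no reader counterpart
  writer field quantity has no reader counterpart
  violation R1 at phone
  violation R2 at quantity
  => backward: BREAKING (2)
checking forward for Invoice: reader v1 against writer v2:
  string -> string, writer required: phone aligns to phone
  no writer field matches reader avatar
  no writer field matches reader quantity
  int32 -> int32, writer required: attempts aligns to attempts
  violation R1 at avatar
  => forward: BREAKING (1)


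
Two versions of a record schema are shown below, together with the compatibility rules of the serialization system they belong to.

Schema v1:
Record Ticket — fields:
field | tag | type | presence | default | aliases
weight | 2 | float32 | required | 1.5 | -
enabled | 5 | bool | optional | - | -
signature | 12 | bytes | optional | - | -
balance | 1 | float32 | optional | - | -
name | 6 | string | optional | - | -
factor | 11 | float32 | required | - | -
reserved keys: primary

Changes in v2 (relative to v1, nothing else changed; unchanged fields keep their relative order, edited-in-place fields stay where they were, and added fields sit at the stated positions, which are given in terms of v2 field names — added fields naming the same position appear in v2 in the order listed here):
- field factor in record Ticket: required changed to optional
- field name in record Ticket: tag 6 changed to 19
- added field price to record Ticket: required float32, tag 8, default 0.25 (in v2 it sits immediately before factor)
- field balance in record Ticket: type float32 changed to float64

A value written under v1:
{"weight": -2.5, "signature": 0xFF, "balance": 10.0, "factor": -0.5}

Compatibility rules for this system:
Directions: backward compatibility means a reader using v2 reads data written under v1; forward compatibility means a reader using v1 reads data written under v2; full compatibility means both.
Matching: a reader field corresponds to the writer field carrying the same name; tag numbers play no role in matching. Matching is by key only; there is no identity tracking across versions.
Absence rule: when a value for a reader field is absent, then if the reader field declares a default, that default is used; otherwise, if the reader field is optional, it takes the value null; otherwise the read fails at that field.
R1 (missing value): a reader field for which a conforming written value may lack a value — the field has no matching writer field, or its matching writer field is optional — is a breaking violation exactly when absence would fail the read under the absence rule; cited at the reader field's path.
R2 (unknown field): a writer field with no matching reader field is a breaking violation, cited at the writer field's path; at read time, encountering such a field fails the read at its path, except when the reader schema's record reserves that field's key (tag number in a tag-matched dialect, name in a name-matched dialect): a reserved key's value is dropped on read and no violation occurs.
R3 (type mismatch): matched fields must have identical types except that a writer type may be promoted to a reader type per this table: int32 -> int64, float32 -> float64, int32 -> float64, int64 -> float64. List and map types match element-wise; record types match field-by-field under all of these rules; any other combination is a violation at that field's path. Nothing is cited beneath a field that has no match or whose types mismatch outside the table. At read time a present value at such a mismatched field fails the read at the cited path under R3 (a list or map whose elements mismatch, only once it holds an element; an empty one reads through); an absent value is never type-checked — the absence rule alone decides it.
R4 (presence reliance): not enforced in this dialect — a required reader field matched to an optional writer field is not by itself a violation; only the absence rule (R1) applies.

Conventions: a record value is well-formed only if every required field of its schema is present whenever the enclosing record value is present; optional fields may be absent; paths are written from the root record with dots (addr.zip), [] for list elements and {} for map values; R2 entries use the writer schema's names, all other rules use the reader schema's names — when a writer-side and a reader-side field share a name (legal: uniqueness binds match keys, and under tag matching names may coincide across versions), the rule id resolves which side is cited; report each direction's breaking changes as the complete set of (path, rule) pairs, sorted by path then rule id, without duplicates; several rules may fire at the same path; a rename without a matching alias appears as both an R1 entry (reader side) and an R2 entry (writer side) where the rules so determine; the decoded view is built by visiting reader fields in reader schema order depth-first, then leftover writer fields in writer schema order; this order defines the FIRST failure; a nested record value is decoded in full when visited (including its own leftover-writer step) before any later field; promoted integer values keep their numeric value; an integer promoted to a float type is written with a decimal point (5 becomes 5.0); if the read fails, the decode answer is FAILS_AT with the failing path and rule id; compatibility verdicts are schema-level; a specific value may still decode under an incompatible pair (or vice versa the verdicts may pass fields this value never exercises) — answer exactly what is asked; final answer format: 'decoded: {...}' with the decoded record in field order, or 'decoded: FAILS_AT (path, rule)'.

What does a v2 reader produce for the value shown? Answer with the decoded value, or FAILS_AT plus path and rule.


each type pair in Ticket: writer, then reader
decode walk for Ticket under reader schema v2:
  weight := -2.5
  enabled := null (not supplied -> null)
  signature := 0xFF
  balance := 10.0 (float32 -> float64)
  name := null (not supplied -> null)
  price := 0.25 (no value, default fills)
  factor := -0.5
  => decoded: {"weight": -2.5, "enabled": null, "signature": 0xFF, "balance": 10.0, "name": null, "price": 0.25, "factor": -0.5}
checking off the Ticket differences that do not matter here:
  field factor in record Ticket: required changed to optional -> changes Ticket's schema-level verdicts only — the decode of this value is the same
  field name in record Ticket: tag 6 changed to 19 -> fires no rule on Ticket under this dialect and leaves the result unchanged
  field balance in record Ticket: type float32 changed to float64 -> changes Ticket's schema-level verdicts only — the decode of this value is the same

decoded: {"weight": -2.5, "enabled": null, "signature": 0xFF, "balance": 10.0, "name": null, "price": 0.25, "factor": -0.5}


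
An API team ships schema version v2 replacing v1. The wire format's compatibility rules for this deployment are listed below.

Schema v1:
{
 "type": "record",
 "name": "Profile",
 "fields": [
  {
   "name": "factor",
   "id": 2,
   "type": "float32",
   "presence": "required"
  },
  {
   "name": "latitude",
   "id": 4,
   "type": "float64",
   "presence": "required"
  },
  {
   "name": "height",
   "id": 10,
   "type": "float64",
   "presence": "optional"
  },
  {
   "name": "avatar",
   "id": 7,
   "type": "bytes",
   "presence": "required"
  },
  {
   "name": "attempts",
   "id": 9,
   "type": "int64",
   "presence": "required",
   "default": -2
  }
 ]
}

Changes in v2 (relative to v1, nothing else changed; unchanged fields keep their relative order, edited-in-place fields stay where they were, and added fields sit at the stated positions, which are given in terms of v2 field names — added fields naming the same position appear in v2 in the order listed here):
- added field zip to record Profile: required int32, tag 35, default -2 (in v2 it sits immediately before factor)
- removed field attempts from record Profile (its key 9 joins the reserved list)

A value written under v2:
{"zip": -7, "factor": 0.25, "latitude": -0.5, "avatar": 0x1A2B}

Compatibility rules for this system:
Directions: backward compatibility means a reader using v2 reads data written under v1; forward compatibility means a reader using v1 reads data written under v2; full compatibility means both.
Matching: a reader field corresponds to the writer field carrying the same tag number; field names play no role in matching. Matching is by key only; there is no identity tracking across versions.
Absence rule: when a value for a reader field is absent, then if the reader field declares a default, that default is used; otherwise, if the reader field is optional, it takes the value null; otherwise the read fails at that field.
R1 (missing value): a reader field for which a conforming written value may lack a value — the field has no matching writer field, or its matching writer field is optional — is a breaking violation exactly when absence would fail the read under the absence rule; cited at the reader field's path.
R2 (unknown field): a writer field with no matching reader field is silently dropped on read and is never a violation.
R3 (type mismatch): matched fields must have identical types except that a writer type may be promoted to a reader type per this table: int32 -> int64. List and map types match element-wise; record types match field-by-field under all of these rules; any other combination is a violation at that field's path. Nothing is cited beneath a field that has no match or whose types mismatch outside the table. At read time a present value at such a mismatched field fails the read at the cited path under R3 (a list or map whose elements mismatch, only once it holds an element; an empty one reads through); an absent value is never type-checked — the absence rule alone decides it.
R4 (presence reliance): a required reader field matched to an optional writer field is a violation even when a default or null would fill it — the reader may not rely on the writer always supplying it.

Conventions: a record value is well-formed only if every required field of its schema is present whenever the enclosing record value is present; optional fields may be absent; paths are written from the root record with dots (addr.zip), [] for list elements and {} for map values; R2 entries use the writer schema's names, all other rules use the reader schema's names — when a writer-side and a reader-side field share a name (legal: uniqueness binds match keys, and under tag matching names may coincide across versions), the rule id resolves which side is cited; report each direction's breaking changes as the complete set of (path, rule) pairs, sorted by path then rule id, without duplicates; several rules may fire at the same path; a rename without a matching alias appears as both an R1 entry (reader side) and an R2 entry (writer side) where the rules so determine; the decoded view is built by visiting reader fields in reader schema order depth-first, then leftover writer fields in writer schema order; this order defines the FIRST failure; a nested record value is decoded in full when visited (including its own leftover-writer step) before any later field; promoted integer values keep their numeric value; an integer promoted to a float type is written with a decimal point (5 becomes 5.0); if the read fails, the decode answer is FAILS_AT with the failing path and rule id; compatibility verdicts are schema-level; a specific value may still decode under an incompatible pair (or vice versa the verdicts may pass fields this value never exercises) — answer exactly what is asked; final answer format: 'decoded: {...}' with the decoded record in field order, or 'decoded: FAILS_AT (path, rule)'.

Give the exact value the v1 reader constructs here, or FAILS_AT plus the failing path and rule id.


decoded: {"factor": 0.25, "latitude": -0.5, "height": null, "avatar": 0x1A2B, "attempts": -2}

each type pair in Profile: writer, then reader
decode walk for Profile under reader schema v1:
  factor := 0.25
  latitude := -0.5
  height := null (absent, optional -> null)
  avatar := 0x1A2B
  attempts := -2 (absent -> default)
  writer zip: unknown -> dropped
  => decoded: {"factor": 0.25, "latitude": -0.5, "height": null, "avatar": 0x1A2B, "attempts": -2}
the rest of the Profile diff is inert for this question:
  added field zip to record Profile: required int32, tag 35, default -2 (in v2 it sits immediately before factor) -> no rule fires on it and the decoded Profile view is identical with or without it
  removed field attempts from record Profile (its key 9 joins the reserved list) -> no rule fires on it and the decoded Profile view is identical with or without it


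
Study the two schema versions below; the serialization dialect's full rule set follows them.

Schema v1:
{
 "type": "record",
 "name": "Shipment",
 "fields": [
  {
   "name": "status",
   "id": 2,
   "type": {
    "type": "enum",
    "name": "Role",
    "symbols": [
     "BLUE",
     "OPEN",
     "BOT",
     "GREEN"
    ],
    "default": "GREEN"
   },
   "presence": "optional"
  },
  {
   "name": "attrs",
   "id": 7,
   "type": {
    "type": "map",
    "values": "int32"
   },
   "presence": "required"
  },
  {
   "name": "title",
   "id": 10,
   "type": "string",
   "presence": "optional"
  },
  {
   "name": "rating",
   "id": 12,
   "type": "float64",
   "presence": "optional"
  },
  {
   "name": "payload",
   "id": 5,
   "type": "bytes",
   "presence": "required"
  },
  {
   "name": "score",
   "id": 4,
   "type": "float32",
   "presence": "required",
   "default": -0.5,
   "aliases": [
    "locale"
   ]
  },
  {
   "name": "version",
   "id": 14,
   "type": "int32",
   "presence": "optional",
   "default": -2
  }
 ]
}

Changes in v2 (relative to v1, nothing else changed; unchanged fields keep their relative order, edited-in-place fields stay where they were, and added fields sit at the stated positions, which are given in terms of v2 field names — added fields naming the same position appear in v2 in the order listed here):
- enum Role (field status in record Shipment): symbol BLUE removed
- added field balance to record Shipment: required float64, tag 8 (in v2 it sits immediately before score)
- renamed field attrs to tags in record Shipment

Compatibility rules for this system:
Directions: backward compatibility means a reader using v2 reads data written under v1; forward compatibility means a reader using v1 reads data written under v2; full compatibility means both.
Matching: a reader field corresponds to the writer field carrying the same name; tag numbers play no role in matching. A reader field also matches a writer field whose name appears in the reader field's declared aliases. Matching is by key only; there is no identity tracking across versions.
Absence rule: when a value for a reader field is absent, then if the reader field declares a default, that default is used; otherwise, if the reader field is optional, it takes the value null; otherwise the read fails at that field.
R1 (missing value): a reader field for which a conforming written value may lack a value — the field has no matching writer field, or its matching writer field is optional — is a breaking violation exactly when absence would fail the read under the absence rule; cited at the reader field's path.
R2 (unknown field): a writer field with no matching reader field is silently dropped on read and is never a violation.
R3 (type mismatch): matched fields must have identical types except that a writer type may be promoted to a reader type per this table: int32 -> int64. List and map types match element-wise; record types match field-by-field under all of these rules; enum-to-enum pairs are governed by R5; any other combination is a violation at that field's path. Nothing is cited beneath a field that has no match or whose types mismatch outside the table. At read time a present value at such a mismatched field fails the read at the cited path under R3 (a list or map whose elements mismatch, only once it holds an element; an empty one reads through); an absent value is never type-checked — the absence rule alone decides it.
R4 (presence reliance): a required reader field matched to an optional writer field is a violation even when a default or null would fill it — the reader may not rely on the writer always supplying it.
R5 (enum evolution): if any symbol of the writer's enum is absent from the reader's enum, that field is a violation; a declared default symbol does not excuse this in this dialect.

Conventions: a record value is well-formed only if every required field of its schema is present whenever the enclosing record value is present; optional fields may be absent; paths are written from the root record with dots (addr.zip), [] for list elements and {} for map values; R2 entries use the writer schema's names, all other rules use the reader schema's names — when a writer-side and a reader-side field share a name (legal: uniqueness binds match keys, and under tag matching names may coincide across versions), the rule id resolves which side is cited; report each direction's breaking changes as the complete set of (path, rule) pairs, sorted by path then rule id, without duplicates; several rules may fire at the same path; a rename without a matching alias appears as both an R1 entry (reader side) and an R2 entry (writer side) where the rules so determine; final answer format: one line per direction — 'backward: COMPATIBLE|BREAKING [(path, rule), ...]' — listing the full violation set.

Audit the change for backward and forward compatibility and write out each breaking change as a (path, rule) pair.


backward: BREAKING [(balance, R1), (status, R5), (tags, R1)]; forward: BREAKING [(attrs, R1)]

arrows below run writer -> reader for Shipment
checking backward for Shipment: reader v2 against writer v1:
  writer optional, Role -> Role: reader status maps from writer status
  no writer field matches reader tags
  writer optional, string -> string: reader title maps from writer title
  writer optional, float64 -> float64: reader rating maps from writer rating
  writer required, bytes -> bytes: reader payload maps from writer payload
  no writer field matches reader balance
  writer required, float32 -> float32: reader score maps from writer score
  writer optional, int32 -> int32: reader version maps from writer version
  attrs (writer side), unknown to reader
  rule R1 violated at balance
  rule R5 violated at status
  rule R1 violated at tags
  => backward verdict for Shipment: BREAKING, 3 violation(s)
checking forward for Shipment: reader v1 against writer v2:
  writer optional, Role -> Role: reader status maps from writer status
  no writer field matches reader attrs
  writer optional, string -> string: reader title maps from writer title
  writer optional, float64 -> float64: reader rating maps from writer rating
  writer required, bytes -> bytes: reader payload maps from writer payload
  writer required, float32 -> float32: reader score maps from writer score
  writer optional, int32 -> int32: reader version maps from writer version
  tags (writer side), unknown to reader
  balance (writer side), unknown to reader
  rule R1 violated at attrs
  => forward verdict for Shipment: BREAKING, 1 violation(s)


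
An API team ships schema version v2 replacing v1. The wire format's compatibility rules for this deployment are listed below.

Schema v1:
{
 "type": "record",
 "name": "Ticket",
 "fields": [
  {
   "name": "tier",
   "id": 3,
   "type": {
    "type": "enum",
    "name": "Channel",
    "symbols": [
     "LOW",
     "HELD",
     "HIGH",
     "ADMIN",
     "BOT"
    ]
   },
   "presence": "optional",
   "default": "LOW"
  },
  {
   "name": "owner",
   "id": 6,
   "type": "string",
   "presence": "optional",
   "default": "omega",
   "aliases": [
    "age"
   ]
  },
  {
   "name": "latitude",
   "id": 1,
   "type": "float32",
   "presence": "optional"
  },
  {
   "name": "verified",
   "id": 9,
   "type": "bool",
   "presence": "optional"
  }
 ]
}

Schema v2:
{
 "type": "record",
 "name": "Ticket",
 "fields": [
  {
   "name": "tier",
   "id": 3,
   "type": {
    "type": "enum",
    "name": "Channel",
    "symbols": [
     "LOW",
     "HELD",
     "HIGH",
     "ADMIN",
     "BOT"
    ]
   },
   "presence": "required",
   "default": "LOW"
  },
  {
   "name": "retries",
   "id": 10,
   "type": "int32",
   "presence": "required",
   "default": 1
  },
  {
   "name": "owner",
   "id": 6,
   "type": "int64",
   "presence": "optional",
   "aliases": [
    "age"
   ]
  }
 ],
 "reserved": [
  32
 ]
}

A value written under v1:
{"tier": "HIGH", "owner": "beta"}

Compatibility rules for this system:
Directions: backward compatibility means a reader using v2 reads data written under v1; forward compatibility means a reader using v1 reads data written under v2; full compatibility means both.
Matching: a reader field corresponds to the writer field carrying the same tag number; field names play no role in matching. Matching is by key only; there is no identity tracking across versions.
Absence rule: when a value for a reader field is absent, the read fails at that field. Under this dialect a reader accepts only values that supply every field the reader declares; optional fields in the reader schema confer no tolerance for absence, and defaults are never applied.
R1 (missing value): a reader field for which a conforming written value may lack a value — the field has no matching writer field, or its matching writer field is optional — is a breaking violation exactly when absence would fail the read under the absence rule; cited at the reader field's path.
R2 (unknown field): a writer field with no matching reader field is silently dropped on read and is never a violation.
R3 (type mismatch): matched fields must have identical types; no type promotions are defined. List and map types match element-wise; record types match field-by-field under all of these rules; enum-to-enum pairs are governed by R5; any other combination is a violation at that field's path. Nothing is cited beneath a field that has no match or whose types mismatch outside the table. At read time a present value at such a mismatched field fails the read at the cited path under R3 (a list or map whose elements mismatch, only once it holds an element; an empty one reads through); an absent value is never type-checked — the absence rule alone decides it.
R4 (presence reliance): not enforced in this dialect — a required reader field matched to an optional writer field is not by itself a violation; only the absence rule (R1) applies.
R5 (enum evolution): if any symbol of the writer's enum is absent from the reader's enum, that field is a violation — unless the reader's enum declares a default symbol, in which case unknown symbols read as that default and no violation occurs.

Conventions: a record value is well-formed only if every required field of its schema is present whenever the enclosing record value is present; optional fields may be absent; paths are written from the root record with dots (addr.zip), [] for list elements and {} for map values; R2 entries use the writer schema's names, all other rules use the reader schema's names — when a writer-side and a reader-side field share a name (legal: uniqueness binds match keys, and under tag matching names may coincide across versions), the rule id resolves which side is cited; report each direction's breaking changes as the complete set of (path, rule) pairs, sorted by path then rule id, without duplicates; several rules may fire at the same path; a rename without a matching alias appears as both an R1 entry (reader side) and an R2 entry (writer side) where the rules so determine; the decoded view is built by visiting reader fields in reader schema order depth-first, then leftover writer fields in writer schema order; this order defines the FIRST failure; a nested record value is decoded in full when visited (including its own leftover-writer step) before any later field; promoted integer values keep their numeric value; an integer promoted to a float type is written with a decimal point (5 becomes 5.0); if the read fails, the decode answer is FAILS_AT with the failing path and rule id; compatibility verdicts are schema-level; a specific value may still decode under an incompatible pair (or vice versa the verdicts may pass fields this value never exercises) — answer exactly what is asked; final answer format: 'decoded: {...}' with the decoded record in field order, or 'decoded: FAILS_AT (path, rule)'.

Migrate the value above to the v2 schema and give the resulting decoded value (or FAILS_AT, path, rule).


decoded: FAILS_AT (retries, R1)

arrows below run writer -> reader for Ticket
decode (reader v2):
  tier := "HIGH"
  read fails at retries under R1 (no fill)
  => FAILS_AT (retries, R1)
diffs on Ticket not affecting the asked answer:
  field tier in record Ticket: optional changed to required -> schema-level compatibility only; this Ticket value's decode is unchanged
  field owner in record Ticket: type string changed to int64 (its default is dropped) -> schema-level compatibility only; this Ticket value's decode is unchanged
  removed field verified from record Ticket -> schema-level compatibility only; this Ticket value's decode is unchanged
  removed field latitude from record Ticket -> schema-level compatibility only; this Ticket value's decode is unchanged
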